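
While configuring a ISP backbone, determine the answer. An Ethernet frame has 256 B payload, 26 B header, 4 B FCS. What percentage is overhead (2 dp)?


Given: payload = 256 B, header = 26 B, trailer = 4 B
Overhead bytes = header + trailer = 26 + 4 = 30
Total frame = payload + overhead = 256 + 30 = 286
Overhead % = 30 / 286 * 100 = 10.4895% -> 10.49% (2 dp)

10.49


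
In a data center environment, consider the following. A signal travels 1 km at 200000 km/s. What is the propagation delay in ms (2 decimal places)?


Given: distance = 1 km, speed = 200000 km/s
Delay = distance / speed = 1 / 200000 seconds
Delay in ms = 1 * 1000 / 200000
Delay = 0.0050 ms
Rounded to 2 dp = 0.01 ms

0.01


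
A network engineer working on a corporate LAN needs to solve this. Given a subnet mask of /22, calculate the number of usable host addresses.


Given: subnet mask /22
Host bits = 32 - 22 = 10
Total addresses = 2^10 = 1024
Usable hosts = 1024 - 2 (network + broadcast) = 1022

1022


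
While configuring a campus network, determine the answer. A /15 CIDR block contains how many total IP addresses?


Given: CIDR prefix /15
Host bits = 32 - 15 = 17
Total addresses = 2^17 = 131072

131072


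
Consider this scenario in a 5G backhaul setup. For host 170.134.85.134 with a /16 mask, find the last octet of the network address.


Given: IP = 170.134.85.134, prefix = /16
Subnet mask = 255.255.0.0
Last octet of IP: 134
Last octet of mask: 0
Network last octet = 134 AND 0 = 0

0


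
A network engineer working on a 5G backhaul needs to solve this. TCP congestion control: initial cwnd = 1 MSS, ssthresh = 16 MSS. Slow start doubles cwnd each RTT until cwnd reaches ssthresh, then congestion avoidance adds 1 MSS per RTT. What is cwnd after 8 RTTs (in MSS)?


RTT 0: cwnd = 1 MSS (initial)
RTT 1: cwnd = 2 MSS (slow start, doubled)
RTT 2: cwnd = 4 MSS (slow start, doubled)
RTT 3: cwnd = 8 MSS (slow start, doubled)
RTT 4: cwnd = 16 MSS (slow start, doubled)
RTT 5: cwnd = 17 MSS (congestion avoidance, +1)
RTT 6: cwnd = 18 MSS (congestion avoidance, +1)
RTT 7: cwnd = 19 MSS (congestion avoidance, +1)
RTT 8: cwnd = 20 MSS (congestion avoidance, +1)

20


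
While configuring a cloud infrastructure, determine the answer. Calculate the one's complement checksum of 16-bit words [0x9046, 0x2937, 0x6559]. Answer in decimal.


Given words: [0x9046, 0x2937, 0x6559]
Step 1: Sum all words
Raw sum = 36934 + 10551 + 25945 = 73430
Step 2: Fold carry: (7894 + 1) = 7895
One's complement = ~7895 & 0xFFFF = 57640

57640


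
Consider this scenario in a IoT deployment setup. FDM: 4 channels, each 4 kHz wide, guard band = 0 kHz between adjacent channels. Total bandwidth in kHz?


Given: 4 channels, 4 kHz each, guard = 0 kHz
Channel bandwidth = 4 * 4 = 16 kHz
Guard bands = 3 gaps * 0 kHz = 0 kHz
Total = 16 + 0 = 16 kHz

16


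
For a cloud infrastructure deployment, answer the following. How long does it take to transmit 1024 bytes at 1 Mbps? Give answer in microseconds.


Given: packet = 1024 bytes, bandwidth = 1 Mbps
Packet in bits = 1024 * 8 = 8192 bits
Bandwidth = 1 * 10^6 = 1000000 bps
Time = 8192 / 1000000 seconds
Time in us = 8192 * 10^6 / 1000000 = 8192

8192


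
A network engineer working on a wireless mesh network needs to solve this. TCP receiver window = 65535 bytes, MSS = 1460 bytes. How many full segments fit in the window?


Given: RWND = 65535 bytes, MSS = 1460 bytes
Full segments = floor(RWND / MSS)
Full segments = floor(65535 / 1460)
Full segments = floor(44.887) = 44

44


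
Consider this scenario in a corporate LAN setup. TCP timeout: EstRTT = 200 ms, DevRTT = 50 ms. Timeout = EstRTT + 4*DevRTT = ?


Given: EstRTT = 200 ms, DevRTT = 50 ms
Timeout = EstRTT + 4 * DevRTT
4 * DevRTT = 4 * 50 = 200
Timeout = 200 + 200 = 400 ms

400


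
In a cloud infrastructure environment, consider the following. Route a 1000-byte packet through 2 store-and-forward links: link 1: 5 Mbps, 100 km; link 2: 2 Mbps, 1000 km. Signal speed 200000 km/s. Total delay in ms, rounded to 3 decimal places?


Packet = 1000 bytes = 8000 bits. Store-and-forward: sum (t_trans + t_prop) per link.
Link 1: t_trans = 8000/(5*10^6) s = 1.6000 ms; t_prop = 100/200000 s = 0.5000 ms; subtotal = 2.1000 ms
Link 2: t_trans = 8000/(2*10^6) s = 4.0000 ms; t_prop = 1000/200000 s = 5.0000 ms; subtotal = 9.0000 ms
End-to-end = 2.1000 + 9.0000 = 11.1000 ms -> 11.100 ms (3 dp)

11.100


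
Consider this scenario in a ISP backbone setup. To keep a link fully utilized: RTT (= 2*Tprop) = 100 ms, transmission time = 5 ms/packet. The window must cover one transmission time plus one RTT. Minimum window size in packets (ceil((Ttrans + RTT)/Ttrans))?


Given: Ttrans = 5 ms, RTT = 100 ms (= 2 * Tprop, Tprop = 50 ms)
Time until first ACK returns = Ttrans + RTT = 5 + 100 = 105 ms
Need W * Ttrans >= Ttrans + RTT  ->  W >= (Ttrans + RTT) / Ttrans
(Ttrans + RTT) / Ttrans = 105 / 5 = 21
W_min = ceil(21) = 21

21


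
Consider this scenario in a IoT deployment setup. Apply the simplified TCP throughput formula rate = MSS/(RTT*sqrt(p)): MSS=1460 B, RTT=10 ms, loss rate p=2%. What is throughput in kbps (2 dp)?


Given: MSS = 1460 bytes, RTT = 10 ms, loss = 2%
RTT in seconds = 10 / 1000 = 0.01
Loss rate = 2% = 0.02
sqrt(loss) = sqrt(0.02) = 0.141421356237
Throughput (bytes/s) = 1460 / (0.01 * 0.141421356237) = 1032375.9005
Throughput (kbps) = 1032375.9005 * 8 / 1000 = 8259.007204 -> 8259.01 kbps (2 dp)

8259.01


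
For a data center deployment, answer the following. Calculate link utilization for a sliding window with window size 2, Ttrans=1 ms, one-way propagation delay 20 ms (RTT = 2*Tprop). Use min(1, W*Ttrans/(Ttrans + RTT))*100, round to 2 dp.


Given: W = 2, Ttrans = 1 ms, RTT = 40 ms (= 2 * Tprop, Tprop = 20 ms)
Cycle time = Ttrans + RTT = 1 + 40 = 41 ms (first packet sent until its ACK returns)
W * Ttrans = 2 * 1 = 2 ms of sending per cycle
W * Ttrans / (Ttrans + RTT) = 2 / 41 = 0.048780
U = min(1, 0.048780) = 0.048780
U% = 4.88%

4.88


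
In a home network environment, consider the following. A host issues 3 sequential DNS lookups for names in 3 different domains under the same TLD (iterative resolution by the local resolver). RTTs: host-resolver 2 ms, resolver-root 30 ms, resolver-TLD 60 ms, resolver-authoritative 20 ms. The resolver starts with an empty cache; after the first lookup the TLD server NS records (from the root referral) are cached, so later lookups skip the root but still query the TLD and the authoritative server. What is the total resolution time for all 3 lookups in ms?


Lookup 1 (cold cache): local + root + TLD + auth = 2 + 30 + 60 + 20 = 112 ms
Lookups 2..3 (TLD NS cached -> skip root; new domain -> still ask TLD and auth): local + TLD + auth = 2 + 60 + 20 = 82 ms each
Remaining 2 lookups: 2 * 82 = 164 ms
Total = 112 + 164 = 276 ms

276


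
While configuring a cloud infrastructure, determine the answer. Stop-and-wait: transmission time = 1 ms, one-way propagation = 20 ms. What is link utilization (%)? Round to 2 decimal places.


Given: Ttrans = 1 ms, Tprop = 20 ms
RTT = 2 * Tprop = 2 * 20 = 40 ms
U = Ttrans / (Ttrans + RTT)
U = 1 / (1 + 40)
U = 1 / 41 = 0.02439
U% = 2.44%

2.44


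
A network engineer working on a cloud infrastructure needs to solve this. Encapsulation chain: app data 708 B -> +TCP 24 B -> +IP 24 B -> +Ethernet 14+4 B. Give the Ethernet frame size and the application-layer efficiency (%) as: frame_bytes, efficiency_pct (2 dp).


TCP segment = 708 + 24 = 732 B
IP packet = 732 + 24 = 756 B
Ethernet frame = 756 + 14 + 4 = 774 B
Efficiency = app / frame = 708 / 774 = 0.914729 = 91.4729% -> 91.47% (2 dp)

774, 91.47


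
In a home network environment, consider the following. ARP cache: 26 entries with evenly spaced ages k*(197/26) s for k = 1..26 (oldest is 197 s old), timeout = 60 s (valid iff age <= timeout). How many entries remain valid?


Ages are k * 197/26 s for k = 1..26 (spacing = 7.5769 s).
Entry k is valid iff k * 197/26 <= 60 iff k <= 26 * 60 / 197 = 7.9188
n_valid = floor(7.9188) = 7
(n_stale = 26 - 7 = 19)

7


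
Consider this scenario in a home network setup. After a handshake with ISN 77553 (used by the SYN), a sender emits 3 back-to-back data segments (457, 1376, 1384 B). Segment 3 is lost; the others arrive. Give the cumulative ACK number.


SYN uses sequence number 77553; first data byte = ISN + 1 = 77554.
Segment 1: SEQ = 77554, len = 457 B, covers [77554, 78010]
Segment 2: SEQ = 78011, len = 1376 B, covers [78011, 79386]
Segment 3: SEQ = 79387, len = 1384 B, covers [79387, 80770] [LOST]
In-order data received: bytes [77554, 79386] (segments 1..2).
Segment 3 missing -> gap begins at byte 79387.
Cumulative ACK = next expected in-order byte = 77554 + 457 + 1376 = 79387

79387


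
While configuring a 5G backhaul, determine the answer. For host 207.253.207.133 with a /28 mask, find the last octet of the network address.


Given: IP = 207.253.207.133, prefix = /28
Subnet mask = 255.255.255.240
Last octet of IP: 133
Last octet of mask: 240
Network last octet = 133 AND 240 = 128

128


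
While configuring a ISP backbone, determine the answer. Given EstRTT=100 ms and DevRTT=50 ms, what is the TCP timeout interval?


Given: EstRTT = 100 ms, DevRTT = 50 ms
Timeout = EstRTT + 4 * DevRTT
4 * DevRTT = 4 * 50 = 200
Timeout = 100 + 200 = 300 ms

300


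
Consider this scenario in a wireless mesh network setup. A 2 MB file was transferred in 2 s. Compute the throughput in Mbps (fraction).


Given: file = 2 MB, time = 2 s
File in Mb = 2 * 8 = 16 Mb
Throughput = 16 / 2 Mbps
Throughput = 8 Mbps

8


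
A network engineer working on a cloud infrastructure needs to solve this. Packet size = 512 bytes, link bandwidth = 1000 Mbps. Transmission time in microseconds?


Given: packet = 512 bytes, bandwidth = 1000 Mbps
Packet in bits = 512 * 8 = 4096 bits
Bandwidth = 1000 * 10^6 = 1000000000 bps
Time = 4096 / 1000000000 seconds
Time in us = 4096 * 10^6 / 1000000000 = 4.096

4.096


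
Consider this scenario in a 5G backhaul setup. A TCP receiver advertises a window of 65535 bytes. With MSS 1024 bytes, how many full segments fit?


Given: RWND = 65535 bytes, MSS = 1024 bytes
Full segments = floor(RWND / MSS)
Full segments = floor(65535 / 1024)
Full segments = floor(63.999) = 63

63


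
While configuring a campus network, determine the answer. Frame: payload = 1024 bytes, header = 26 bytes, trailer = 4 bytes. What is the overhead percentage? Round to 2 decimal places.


Given: payload = 1024 B, header = 26 B, trailer = 4 B
Overhead bytes = header + trailer = 26 + 4 = 30
Total frame = payload + overhead = 1024 + 30 = 1054
Overhead % = 30 / 1054 * 100 = 2.8463% -> 2.85% (2 dp)

2.85


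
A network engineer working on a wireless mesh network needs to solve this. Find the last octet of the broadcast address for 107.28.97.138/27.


Given: IP = 107.28.97.138, prefix = /27
Host bits = 32 - 27 = 5
Network last octet = 138 AND mask = 128
Host part size = 2^5 - 1 = 31
Broadcast last octet = 128 OR 31 = 159

159


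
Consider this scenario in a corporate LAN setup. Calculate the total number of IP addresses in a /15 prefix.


Given: CIDR prefix /15
Host bits = 32 - 15 = 17
Total addresses = 2^17 = 131072

131072


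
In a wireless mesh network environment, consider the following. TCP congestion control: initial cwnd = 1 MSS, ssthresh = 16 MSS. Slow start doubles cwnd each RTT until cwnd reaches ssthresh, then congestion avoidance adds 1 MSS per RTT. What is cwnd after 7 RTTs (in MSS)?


RTT 0: cwnd = 1 MSS (initial)
RTT 1: cwnd = 2 MSS (slow start, doubled)
RTT 2: cwnd = 4 MSS (slow start, doubled)
RTT 3: cwnd = 8 MSS (slow start, doubled)
RTT 4: cwnd = 16 MSS (slow start, doubled)
RTT 5: cwnd = 17 MSS (congestion avoidance, +1)
RTT 6: cwnd = 18 MSS (congestion avoidance, +1)
RTT 7: cwnd = 19 MSS (congestion avoidance, +1)

19


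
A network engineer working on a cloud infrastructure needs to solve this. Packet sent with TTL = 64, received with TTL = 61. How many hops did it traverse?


Given: initial TTL = 64, received TTL = 61
Hops = initial TTL - received TTL
Hops = 64 - 61 = 3

3


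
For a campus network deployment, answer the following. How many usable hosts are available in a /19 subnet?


Given: subnet mask /19
Host bits = 32 - 19 = 13
Total addresses = 2^13 = 8192
Usable hosts = 8192 - 2 (network + broadcast) = 8190

8190


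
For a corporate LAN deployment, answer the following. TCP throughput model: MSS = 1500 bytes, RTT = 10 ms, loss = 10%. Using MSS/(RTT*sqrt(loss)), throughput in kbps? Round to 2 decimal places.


Given: MSS = 1500 bytes, RTT = 10 ms, loss = 10%
RTT in seconds = 10 / 1000 = 0.01
Loss rate = 10% = 0.1
sqrt(loss) = sqrt(0.1) = 0.316227766017
Throughput (bytes/s) = 1500 / (0.01 * 0.316227766017) = 474341.6490
Throughput (kbps) = 474341.6490 * 8 / 1000 = 3794.733192 -> 3794.73 kbps (2 dp)

3794.73


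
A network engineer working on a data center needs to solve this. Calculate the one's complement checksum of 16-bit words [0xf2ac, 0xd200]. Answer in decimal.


Given words: [0xf2ac, 0xd200]
Step 1: Sum all words
Raw sum = 62124 + 53760 = 115884
Step 2: Fold carry: (50348 + 1) = 50349
One's complement = ~50349 & 0xFFFF = 15186

15186


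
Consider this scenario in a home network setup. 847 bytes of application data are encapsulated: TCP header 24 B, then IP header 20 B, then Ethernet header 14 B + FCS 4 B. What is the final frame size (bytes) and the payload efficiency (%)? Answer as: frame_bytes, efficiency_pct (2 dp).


TCP segment = 847 + 24 = 871 B
IP packet = 871 + 20 = 891 B
Ethernet frame = 891 + 14 + 4 = 909 B
Efficiency = app / frame = 847 / 909 = 0.931793 = 93.1793% -> 93.18% (2 dp)

909, 93.18


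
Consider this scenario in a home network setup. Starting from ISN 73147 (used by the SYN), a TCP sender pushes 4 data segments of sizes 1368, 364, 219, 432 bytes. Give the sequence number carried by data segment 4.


The SYN occupies sequence number ISN = 73147, so the first data byte is ISN + 1 = 73148.
SEQ of data segment i = (ISN + 1) + sum of payload sizes of segments 1..i-1.
Segment 1: SEQ = 73148, payload = 1368 bytes
Segment 2: SEQ = 74516, payload = 364 bytes
Segment 3: SEQ = 74880, payload = 219 bytes
Segment 4: SEQ = 75099, payload = 432 bytes
SEQ of segment 4 = 73148 + 1368 + 364 + 219 = 75099

75099


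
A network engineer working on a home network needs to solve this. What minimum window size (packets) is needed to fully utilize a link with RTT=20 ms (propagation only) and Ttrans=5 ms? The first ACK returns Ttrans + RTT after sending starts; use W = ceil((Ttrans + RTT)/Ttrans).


Given: Ttrans = 5 ms, RTT = 20 ms (= 2 * Tprop, Tprop = 10 ms)
Time until first ACK returns = Ttrans + RTT = 5 + 20 = 25 ms
Need W * Ttrans >= Ttrans + RTT  ->  W >= (Ttrans + RTT) / Ttrans
(Ttrans + RTT) / Ttrans = 25 / 5 = 5
W_min = ceil(5) = 5

5


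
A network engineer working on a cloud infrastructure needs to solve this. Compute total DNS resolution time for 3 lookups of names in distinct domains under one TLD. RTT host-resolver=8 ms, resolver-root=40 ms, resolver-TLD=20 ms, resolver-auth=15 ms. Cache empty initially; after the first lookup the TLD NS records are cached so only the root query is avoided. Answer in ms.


Lookup 1 (cold cache): local + root + TLD + auth = 8 + 40 + 20 + 15 = 83 ms
Lookups 2..3 (TLD NS cached -> skip root; new domain -> still ask TLD and auth): local + TLD + auth = 8 + 20 + 15 = 43 ms each
Remaining 2 lookups: 2 * 43 = 86 ms
Total = 83 + 86 = 169 ms

169


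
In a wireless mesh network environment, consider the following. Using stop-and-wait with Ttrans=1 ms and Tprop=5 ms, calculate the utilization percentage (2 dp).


Given: Ttrans = 1 ms, Tprop = 5 ms
RTT = 2 * Tprop = 2 * 5 = 10 ms
U = Ttrans / (Ttrans + RTT)
U = 1 / (1 + 10)
U = 1 / 11 = 0.090909
U% = 9.09%

9.09


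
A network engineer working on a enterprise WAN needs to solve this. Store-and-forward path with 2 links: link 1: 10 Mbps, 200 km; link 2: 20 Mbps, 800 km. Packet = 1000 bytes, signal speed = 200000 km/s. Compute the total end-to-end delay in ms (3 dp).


Packet = 1000 bytes = 8000 bits. Store-and-forward: sum (t_trans + t_prop) per link.
Link 1: t_trans = 8000/(10*10^6) s = 0.8000 ms; t_prop = 200/200000 s = 1.0000 ms; subtotal = 1.8000 ms
Link 2: t_trans = 8000/(20*10^6) s = 0.4000 ms; t_prop = 800/200000 s = 4.0000 ms; subtotal = 4.4000 ms
End-to-end = 1.8000 + 4.4000 = 6.2000 ms -> 6.200 ms (3 dp)

6.200


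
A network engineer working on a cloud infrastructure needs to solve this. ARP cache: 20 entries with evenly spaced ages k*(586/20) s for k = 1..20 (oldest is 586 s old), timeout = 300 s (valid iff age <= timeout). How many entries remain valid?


Ages are k * 586/20 s for k = 1..20 (spacing = 29.3000 s).
Entry k is valid iff k * 586/20 <= 300 iff k <= 20 * 300 / 586 = 10.2389
n_valid = floor(10.2389) = 10
(n_stale = 20 - 10 = 10)

10


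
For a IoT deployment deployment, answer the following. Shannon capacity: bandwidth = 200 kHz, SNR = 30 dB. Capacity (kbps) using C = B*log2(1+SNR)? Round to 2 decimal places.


Given: B = 200 kHz, SNR = 30 dB
SNR linear = 10^(30/10) = 1000
1 + SNR = 1001
log2(1001) = 9.9672262588
C = 200 * 1000 * 9.9672262588 = 1993445.2518 bps
C = 1993.445252 kbps -> 1993.45 kbps (2 dp)

1993.45


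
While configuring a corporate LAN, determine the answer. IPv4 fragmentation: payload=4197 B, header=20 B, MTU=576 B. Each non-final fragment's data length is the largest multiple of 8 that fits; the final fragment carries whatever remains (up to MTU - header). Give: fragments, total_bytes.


Max data per non-final fragment = floor((MTU - header)/8)*8 = floor((576 - 20)/8)*8 = floor(556/8)*8 = 552 B
Final fragment needs no 8-byte alignment: it can carry up to MTU - header = 556 B
Non-final fragments needed = ceil((payload - 556) / 552) = ceil(3641/552) = ceil(6.5960) = 7
Number of fragments = 7 + 1 = 8
Fragment sizes (data): 7 * 552 B + 333 B (last, 333 <= 556 OK)
Total bytes sent = payload + n_frags * header = 4197 + 8*20 = 4197 + 160 = 4357 B

8, 4357


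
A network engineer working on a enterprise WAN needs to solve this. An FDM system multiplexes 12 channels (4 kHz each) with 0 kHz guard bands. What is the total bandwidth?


Given: 12 channels, 4 kHz each, guard = 0 kHz
Channel bandwidth = 12 * 4 = 48 kHz
Guard bands = 11 gaps * 0 kHz = 0 kHz
Total = 48 + 0 = 48 kHz

48


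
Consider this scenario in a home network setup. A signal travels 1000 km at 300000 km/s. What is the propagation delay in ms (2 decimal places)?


Given: distance = 1000 km, speed = 300000 km/s
Delay = distance / speed = 1000 / 300000 seconds
Delay in ms = 1000 * 1000 / 300000
Delay = 3.3333 ms
Rounded to 2 dp = 3.33 ms

3.33


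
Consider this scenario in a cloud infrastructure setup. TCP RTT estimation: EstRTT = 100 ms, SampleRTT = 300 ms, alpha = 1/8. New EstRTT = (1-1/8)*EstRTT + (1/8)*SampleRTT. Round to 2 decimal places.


Given: EstRTT = 100 ms, SampleRTT = 300 ms, alpha = 1/8
New EstRTT = (1 - alpha) * EstRTT + alpha * SampleRTT
(7/8) * 100 = 87.5
(1/8) * 300 = 37.5
New EstRTT = 87.5 + 37.5 = 125 ms -> 125.00 ms (2 dp)

125.00


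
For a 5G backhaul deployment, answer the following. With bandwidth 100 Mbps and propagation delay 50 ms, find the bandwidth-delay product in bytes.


Given: bandwidth = 100 Mbps, delay = 50 ms
BDP in bits = 100 * 10^6 * 50 / 1000
BDP in bits = 5000000
BDP in bytes = 5000000 / 8 = 625000

625000


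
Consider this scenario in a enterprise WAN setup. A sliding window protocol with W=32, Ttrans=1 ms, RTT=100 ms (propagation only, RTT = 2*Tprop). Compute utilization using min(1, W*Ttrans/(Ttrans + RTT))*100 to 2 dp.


Given: W = 32, Ttrans = 1 ms, RTT = 100 ms (= 2 * Tprop, Tprop = 50 ms)
Cycle time = Ttrans + RTT = 1 + 100 = 101 ms (first packet sent until its ACK returns)
W * Ttrans = 32 * 1 = 32 ms of sending per cycle
W * Ttrans / (Ttrans + RTT) = 32 / 101 = 0.316832
U = min(1, 0.316832) = 0.316832
U% = 31.68%

31.68


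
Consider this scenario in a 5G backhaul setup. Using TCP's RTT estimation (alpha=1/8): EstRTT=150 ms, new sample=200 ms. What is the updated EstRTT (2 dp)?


Given: EstRTT = 150 ms, SampleRTT = 200 ms, alpha = 1/8
New EstRTT = (1 - alpha) * EstRTT + alpha * SampleRTT
(7/8) * 150 = 131.25
(1/8) * 200 = 25
New EstRTT = 131.25 + 25 = 156.25 ms -> 156.25 ms (2 dp)

156.25


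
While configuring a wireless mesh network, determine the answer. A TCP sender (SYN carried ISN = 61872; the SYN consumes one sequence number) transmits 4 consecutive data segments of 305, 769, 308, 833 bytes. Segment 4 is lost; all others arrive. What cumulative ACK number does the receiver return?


SYN uses sequence number 61872; first data byte = ISN + 1 = 61873.
Segment 1: SEQ = 61873, len = 305 B, covers [61873, 62177]
Segment 2: SEQ = 62178, len = 769 B, covers [62178, 62946]
Segment 3: SEQ = 62947, len = 308 B, covers [62947, 63254]
Segment 4: SEQ = 63255, len = 833 B, covers [63255, 64087] [LOST]
In-order data received: bytes [61873, 63254] (segments 1..3).
Segment 4 missing -> gap begins at byte 63255.
Cumulative ACK = next expected in-order byte = 61873 + 305 + 769 + 308 = 63255

63255


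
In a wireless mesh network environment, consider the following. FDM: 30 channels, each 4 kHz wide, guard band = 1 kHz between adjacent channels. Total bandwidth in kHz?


Given: 30 channels, 4 kHz each, guard = 1 kHz
Channel bandwidth = 30 * 4 = 120 kHz
Guard bands = 29 gaps * 1 kHz = 29 kHz
Total = 120 + 29 = 149 kHz

149


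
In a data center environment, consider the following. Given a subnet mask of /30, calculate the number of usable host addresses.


Given: subnet mask /30
Host bits = 32 - 30 = 2
Total addresses = 2^2 = 4
Usable hosts = 4 - 2 (network + broadcast) = 2

2


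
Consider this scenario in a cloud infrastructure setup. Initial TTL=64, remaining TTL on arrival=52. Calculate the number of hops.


Given: initial TTL = 64, received TTL = 52
Hops = initial TTL - received TTL
Hops = 64 - 52 = 12

12


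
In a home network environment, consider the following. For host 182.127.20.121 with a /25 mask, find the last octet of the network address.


Given: IP = 182.127.20.121, prefix = /25
Subnet mask = 255.255.255.128
Last octet of IP: 121
Last octet of mask: 128
Network last octet = 121 AND 128 = 0

0


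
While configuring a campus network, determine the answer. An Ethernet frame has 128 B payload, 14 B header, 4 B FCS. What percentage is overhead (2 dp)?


Given: payload = 128 B, header = 14 B, trailer = 4 B
Overhead bytes = header + trailer = 14 + 4 = 18
Total frame = payload + overhead = 128 + 18 = 146
Overhead % = 18 / 146 * 100 = 12.3288% -> 12.33% (2 dp)

12.33


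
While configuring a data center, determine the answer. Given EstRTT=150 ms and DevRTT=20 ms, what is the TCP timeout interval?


Given: EstRTT = 150 ms, DevRTT = 20 ms
Timeout = EstRTT + 4 * DevRTT
4 * DevRTT = 4 * 20 = 80
Timeout = 150 + 80 = 230 ms

230


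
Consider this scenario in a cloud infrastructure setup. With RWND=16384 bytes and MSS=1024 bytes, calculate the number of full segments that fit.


Given: RWND = 16384 bytes, MSS = 1024 bytes
Full segments = floor(RWND / MSS)
Full segments = floor(16384 / 1024)
Full segments = floor(16.0) = 16

16


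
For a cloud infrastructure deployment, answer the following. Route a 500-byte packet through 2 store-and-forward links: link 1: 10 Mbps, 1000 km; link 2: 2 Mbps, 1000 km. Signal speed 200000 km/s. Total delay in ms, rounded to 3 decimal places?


Packet = 500 bytes = 4000 bits. Store-and-forward: sum (t_trans + t_prop) per link.
Link 1: t_trans = 4000/(10*10^6) s = 0.4000 ms; t_prop = 1000/200000 s = 5.0000 ms; subtotal = 5.4000 ms
Link 2: t_trans = 4000/(2*10^6) s = 2.0000 ms; t_prop = 1000/200000 s = 5.0000 ms; subtotal = 7.0000 ms
End-to-end = 5.4000 + 7.0000 = 12.4000 ms -> 12.400 ms (3 dp)

12.400


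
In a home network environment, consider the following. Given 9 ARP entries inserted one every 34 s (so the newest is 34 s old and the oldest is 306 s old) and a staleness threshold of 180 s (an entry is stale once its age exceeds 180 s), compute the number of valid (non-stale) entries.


Ages are k * 306/9 s for k = 1..9 (spacing = 34.0000 s).
Entry k is valid iff k * 306/9 <= 180 iff k <= 9 * 180 / 306 = 5.2941
n_valid = floor(5.2941) = 5
(n_stale = 9 - 5 = 4)

5


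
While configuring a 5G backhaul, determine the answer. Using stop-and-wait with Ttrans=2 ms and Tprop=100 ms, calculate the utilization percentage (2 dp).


Given: Ttrans = 2 ms, Tprop = 100 ms
RTT = 2 * Tprop = 2 * 100 = 200 ms
U = Ttrans / (Ttrans + RTT)
U = 2 / (2 + 200)
U = 2 / 202 = 0.009901
U% = 0.99%

0.99


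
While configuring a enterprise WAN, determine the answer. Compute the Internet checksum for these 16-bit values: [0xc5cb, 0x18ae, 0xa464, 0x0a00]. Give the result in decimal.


Given words: [0xc5cb, 0x18ae, 0xa464, 0x0a00]
Step 1: Sum all words
Raw sum = 50635 + 6318 + 42084 + 2560 = 101597
Step 2: Fold carry: (36061 + 1) = 36062
One's complement = ~36062 & 0xFFFF = 29473

29473


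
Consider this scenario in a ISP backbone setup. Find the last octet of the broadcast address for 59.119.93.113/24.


Given: IP = 59.119.93.113, prefix = /24
Host bits = 32 - 24 = 8
Network last octet = 113 AND mask = 0
Host part size = 2^8 - 1 = 255
Broadcast last octet = 0 OR 255 = 255

255


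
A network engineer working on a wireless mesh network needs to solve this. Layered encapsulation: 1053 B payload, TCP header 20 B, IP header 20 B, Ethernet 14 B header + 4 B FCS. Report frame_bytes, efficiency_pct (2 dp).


TCP segment = 1053 + 20 = 1073 B
IP packet = 1073 + 20 = 1093 B
Ethernet frame = 1093 + 14 + 4 = 1111 B
Efficiency = app / frame = 1053 / 1111 = 0.947795 = 94.7795% -> 94.78% (2 dp)

1111, 94.78


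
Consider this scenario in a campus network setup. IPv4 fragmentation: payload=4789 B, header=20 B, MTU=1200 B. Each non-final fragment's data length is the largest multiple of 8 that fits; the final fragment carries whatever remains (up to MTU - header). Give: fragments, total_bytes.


Max data per non-final fragment = floor((MTU - header)/8)*8 = floor((1200 - 20)/8)*8 = floor(1180/8)*8 = 1176 B
Final fragment needs no 8-byte alignment: it can carry up to MTU - header = 1180 B
Non-final fragments needed = ceil((payload - 1180) / 1176) = ceil(3609/1176) = ceil(3.0689) = 4
Number of fragments = 4 + 1 = 5
Fragment sizes (data): 4 * 1176 B + 85 B (last, 85 <= 1180 OK)
Total bytes sent = payload + n_frags * header = 4789 + 5*20 = 4789 + 100 = 4889 B

5, 4889


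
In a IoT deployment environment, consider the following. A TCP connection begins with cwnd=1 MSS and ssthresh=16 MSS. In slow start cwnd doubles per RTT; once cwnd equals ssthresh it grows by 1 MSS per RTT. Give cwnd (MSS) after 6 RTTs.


RTT 0: cwnd = 1 MSS (initial)
RTT 1: cwnd = 2 MSS (slow start, doubled)
RTT 2: cwnd = 4 MSS (slow start, doubled)
RTT 3: cwnd = 8 MSS (slow start, doubled)
RTT 4: cwnd = 16 MSS (slow start, doubled)
RTT 5: cwnd = 17 MSS (congestion avoidance, +1)
RTT 6: cwnd = 18 MSS (congestion avoidance, +1)

18


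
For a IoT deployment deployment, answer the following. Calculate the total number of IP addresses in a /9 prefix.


Given: CIDR prefix /9
Host bits = 32 - 9 = 23
Total addresses = 2^23 = 8388608

8388608


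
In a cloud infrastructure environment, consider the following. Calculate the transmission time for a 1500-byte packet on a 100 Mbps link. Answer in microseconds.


Given: packet = 1500 bytes, bandwidth = 100 Mbps
Packet in bits = 1500 * 8 = 12000 bits
Bandwidth = 100 * 10^6 = 100000000 bps
Time = 12000 / 100000000 seconds
Time in us = 12000 * 10^6 / 100000000 = 120

120


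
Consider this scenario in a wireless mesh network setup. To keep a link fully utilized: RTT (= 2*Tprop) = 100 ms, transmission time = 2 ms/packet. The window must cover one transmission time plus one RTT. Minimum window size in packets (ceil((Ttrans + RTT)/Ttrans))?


Given: Ttrans = 2 ms, RTT = 100 ms (= 2 * Tprop, Tprop = 50 ms)
Time until first ACK returns = Ttrans + RTT = 2 + 100 = 102 ms
Need W * Ttrans >= Ttrans + RTT  ->  W >= (Ttrans + RTT) / Ttrans
(Ttrans + RTT) / Ttrans = 102 / 2 = 51
W_min = ceil(51) = 51

51


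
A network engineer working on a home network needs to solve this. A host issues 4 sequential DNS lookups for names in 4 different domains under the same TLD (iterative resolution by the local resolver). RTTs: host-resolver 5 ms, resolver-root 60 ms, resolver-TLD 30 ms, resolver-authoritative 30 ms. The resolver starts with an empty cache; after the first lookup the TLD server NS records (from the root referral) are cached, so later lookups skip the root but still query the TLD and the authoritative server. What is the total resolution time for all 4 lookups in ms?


Lookup 1 (cold cache): local + root + TLD + auth = 5 + 60 + 30 + 30 = 125 ms
Lookups 2..4 (TLD NS cached -> skip root; new domain -> still ask TLD and auth): local + TLD + auth = 5 + 30 + 30 = 65 ms each
Remaining 3 lookups: 3 * 65 = 195 ms
Total = 125 + 195 = 320 ms

320


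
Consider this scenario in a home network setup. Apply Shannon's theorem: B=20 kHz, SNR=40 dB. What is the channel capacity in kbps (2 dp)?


Given: B = 20 kHz, SNR = 40 dB
SNR linear = 10^(40/10) = 10000
1 + SNR = 10001
log2(10001) = 13.2878566418
C = 20 * 1000 * 13.2878566418 = 265757.1328 bps
C = 265.757133 kbps -> 265.76 kbps (2 dp)

265.76


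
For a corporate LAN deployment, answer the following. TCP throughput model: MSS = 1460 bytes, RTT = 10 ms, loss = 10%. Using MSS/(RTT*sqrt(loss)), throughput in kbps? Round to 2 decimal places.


Given: MSS = 1460 bytes, RTT = 10 ms, loss = 10%
RTT in seconds = 10 / 1000 = 0.01
Loss rate = 10% = 0.1
sqrt(loss) = sqrt(0.1) = 0.316227766017
Throughput (bytes/s) = 1460 / (0.01 * 0.316227766017) = 461692.5384
Throughput (kbps) = 461692.5384 * 8 / 1000 = 3693.540307 -> 3693.54 kbps (2 dp)

3693.54


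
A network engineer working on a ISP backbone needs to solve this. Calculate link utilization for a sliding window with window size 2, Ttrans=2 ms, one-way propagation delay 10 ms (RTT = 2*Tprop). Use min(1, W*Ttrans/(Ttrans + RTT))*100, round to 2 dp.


Given: W = 2, Ttrans = 2 ms, RTT = 20 ms (= 2 * Tprop, Tprop = 10 ms)
Cycle time = Ttrans + RTT = 2 + 20 = 22 ms (first packet sent until its ACK returns)
W * Ttrans = 2 * 2 = 4 ms of sending per cycle
W * Ttrans / (Ttrans + RTT) = 4 / 22 = 0.181818
U = min(1, 0.181818) = 0.181818
U% = 18.18%

18.18


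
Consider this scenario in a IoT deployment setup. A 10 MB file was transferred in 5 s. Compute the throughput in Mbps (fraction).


Given: file = 10 MB, time = 5 s
File in Mb = 10 * 8 = 80 Mb
Throughput = 80 / 5 Mbps
Throughput = 16 Mbps

16


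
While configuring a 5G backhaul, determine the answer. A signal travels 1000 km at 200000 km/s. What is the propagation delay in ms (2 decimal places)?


Given: distance = 1000 km, speed = 200000 km/s
Delay = distance / speed = 1000 / 200000 seconds
Delay in ms = 1000 * 1000 / 200000
Delay = 5.0000 ms
Rounded to 2 dp = 5.00 ms

5.00


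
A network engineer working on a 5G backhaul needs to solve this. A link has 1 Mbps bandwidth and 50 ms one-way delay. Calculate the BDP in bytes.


Given: bandwidth = 1 Mbps, delay = 50 ms
BDP in bits = 1 * 10^6 * 50 / 1000
BDP in bits = 50000
BDP in bytes = 50000 / 8 = 6250

6250


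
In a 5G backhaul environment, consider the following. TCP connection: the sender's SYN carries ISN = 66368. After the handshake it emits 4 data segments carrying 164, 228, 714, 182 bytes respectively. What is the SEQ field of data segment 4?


The SYN occupies sequence number ISN = 66368, so the first data byte is ISN + 1 = 66369.
SEQ of data segment i = (ISN + 1) + sum of payload sizes of segments 1..i-1.
Segment 1: SEQ = 66369, payload = 164 bytes
Segment 2: SEQ = 66533, payload = 228 bytes
Segment 3: SEQ = 66761, payload = 714 bytes
Segment 4: SEQ = 67475, payload = 182 bytes
SEQ of segment 4 = 66369 + 164 + 228 + 714 = 67475

67475


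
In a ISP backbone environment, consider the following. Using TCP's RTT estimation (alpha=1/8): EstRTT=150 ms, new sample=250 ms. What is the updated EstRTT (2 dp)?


Given: EstRTT = 150 ms, SampleRTT = 250 ms, alpha = 1/8
New EstRTT = (1 - alpha) * EstRTT + alpha * SampleRTT
(7/8) * 150 = 131.25
(1/8) * 250 = 31.25
New EstRTT = 131.25 + 31.25 = 162.5 ms -> 162.50 ms (2 dp)

162.50


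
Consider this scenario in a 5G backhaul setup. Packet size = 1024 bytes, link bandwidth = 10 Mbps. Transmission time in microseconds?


Given: packet = 1024 bytes, bandwidth = 10 Mbps
Packet in bits = 1024 * 8 = 8192 bits
Bandwidth = 10 * 10^6 = 10000000 bps
Time = 8192 / 10000000 seconds
Time in us = 8192 * 10^6 / 10000000 = 819.2

819.2


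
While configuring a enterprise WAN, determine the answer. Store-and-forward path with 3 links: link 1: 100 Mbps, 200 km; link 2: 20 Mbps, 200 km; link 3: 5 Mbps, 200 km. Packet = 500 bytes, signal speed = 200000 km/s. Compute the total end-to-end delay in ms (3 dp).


Packet = 500 bytes = 4000 bits. Store-and-forward: sum (t_trans + t_prop) per link.
Link 1: t_trans = 4000/(100*10^6) s = 0.0400 ms; t_prop = 200/200000 s = 1.0000 ms; subtotal = 1.0400 ms
Link 2: t_trans = 4000/(20*10^6) s = 0.2000 ms; t_prop = 200/200000 s = 1.0000 ms; subtotal = 1.2000 ms
Link 3: t_trans = 4000/(5*10^6) s = 0.8000 ms; t_prop = 200/200000 s = 1.0000 ms; subtotal = 1.8000 ms
End-to-end = 1.0400 + 1.2000 + 1.8000 = 4.0400 ms -> 4.040 ms (3 dp)

4.040


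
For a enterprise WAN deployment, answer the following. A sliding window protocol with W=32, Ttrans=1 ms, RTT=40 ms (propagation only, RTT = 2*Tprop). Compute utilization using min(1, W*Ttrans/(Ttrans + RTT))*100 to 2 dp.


Given: W = 32, Ttrans = 1 ms, RTT = 40 ms (= 2 * Tprop, Tprop = 20 ms)
Cycle time = Ttrans + RTT = 1 + 40 = 41 ms (first packet sent until its ACK returns)
W * Ttrans = 32 * 1 = 32 ms of sending per cycle
W * Ttrans / (Ttrans + RTT) = 32 / 41 = 0.780488
U = min(1, 0.780488) = 0.780488
U% = 78.05%

78.05


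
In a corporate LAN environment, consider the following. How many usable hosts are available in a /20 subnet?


Given: subnet mask /20
Host bits = 32 - 20 = 12
Total addresses = 2^12 = 4096
Usable hosts = 4096 - 2 (network + broadcast) = 4094

4094


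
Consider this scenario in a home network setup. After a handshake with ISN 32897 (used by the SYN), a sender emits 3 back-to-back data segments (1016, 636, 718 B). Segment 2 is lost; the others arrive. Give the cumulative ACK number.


SYN uses sequence number 32897; first data byte = ISN + 1 = 32898.
Segment 1: SEQ = 32898, len = 1016 B, covers [32898, 33913]
Segment 2: SEQ = 33914, len = 636 B, covers [33914, 34549] [LOST]
Segment 3: SEQ = 34550, len = 718 B, covers [34550, 35267]
In-order data received: bytes [32898, 33913] (segments 1..1).
Segment 2 missing -> gap begins at byte 33914; later segments buffered out of order.
Cumulative ACK = next expected in-order byte = 32898 + 1016 = 33914

33914


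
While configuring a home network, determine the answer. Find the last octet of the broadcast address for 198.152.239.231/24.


Given: IP = 198.152.239.231, prefix = /24
Host bits = 32 - 24 = 8
Network last octet = 231 AND mask = 0
Host part size = 2^8 - 1 = 255
Broadcast last octet = 0 OR 255 = 255

255


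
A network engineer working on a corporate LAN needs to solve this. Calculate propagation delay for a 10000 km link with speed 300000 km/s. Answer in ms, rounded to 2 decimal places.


Given: distance = 10000 km, speed = 300000 km/s
Delay = distance / speed = 10000 / 300000 seconds
Delay in ms = 10000 * 1000 / 300000
Delay = 33.3333 ms
Rounded to 2 dp = 33.33 ms

33.33


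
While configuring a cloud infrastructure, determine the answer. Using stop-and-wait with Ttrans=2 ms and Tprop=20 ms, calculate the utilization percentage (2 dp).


Given: Ttrans = 2 ms, Tprop = 20 ms
RTT = 2 * Tprop = 2 * 20 = 40 ms
U = Ttrans / (Ttrans + RTT)
U = 2 / (2 + 40)
U = 2 / 42 = 0.047619
U% = 4.76%

4.76


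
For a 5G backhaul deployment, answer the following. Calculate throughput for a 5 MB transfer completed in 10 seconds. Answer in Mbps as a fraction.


Given: file = 5 MB, time = 10 s
File in Mb = 5 * 8 = 40 Mb
Throughput = 40 / 10 Mbps
Throughput = 4 Mbps

4


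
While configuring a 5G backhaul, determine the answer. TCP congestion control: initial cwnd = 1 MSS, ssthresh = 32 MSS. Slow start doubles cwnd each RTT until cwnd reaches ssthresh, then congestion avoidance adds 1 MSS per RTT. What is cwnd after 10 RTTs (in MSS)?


RTT 0: cwnd = 1 MSS (initial)
RTT 1: cwnd = 2 MSS (slow start, doubled)
RTT 2: cwnd = 4 MSS (slow start, doubled)
RTT 3: cwnd = 8 MSS (slow start, doubled)
RTT 4: cwnd = 16 MSS (slow start, doubled)
RTT 5: cwnd = 32 MSS (slow start, doubled)
RTT 6: cwnd = 33 MSS (congestion avoidance, +1)
RTT 7: cwnd = 34 MSS (congestion avoidance, +1)
RTT 8: cwnd = 35 MSS (congestion avoidance, +1)
RTT 9: cwnd = 36 MSS (congestion avoidance, +1)
RTT 10: cwnd = 37 MSS (congestion avoidance, +1)

37


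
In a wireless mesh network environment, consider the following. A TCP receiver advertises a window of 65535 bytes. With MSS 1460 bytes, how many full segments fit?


Given: RWND = 65535 bytes, MSS = 1460 bytes
Full segments = floor(RWND / MSS)
Full segments = floor(65535 / 1460)
Full segments = floor(44.887) = 44

44


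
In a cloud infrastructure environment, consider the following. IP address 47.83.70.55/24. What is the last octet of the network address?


Given: IP = 47.83.70.55, prefix = /24
Subnet mask = 255.255.255.0
Last octet of IP: 55
Last octet of mask: 0
Network last octet = 55 AND 0 = 0

0


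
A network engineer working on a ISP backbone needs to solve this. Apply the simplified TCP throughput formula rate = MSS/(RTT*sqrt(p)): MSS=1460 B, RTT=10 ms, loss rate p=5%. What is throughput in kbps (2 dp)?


Given: MSS = 1460 bytes, RTT = 10 ms, loss = 5%
RTT in seconds = 10 / 1000 = 0.01
Loss rate = 5% = 0.05
sqrt(loss) = sqrt(0.05) = 0.223606797750
Throughput (bytes/s) = 1460 / (0.01 * 0.223606797750) = 652931.8494
Throughput (kbps) = 652931.8494 * 8 / 1000 = 5223.454795 -> 5223.45 kbps (2 dp)

5223.45


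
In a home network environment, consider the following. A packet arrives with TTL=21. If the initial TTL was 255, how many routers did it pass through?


Given: initial TTL = 255, received TTL = 21
Hops = initial TTL - received TTL
Hops = 255 - 21 = 234

234


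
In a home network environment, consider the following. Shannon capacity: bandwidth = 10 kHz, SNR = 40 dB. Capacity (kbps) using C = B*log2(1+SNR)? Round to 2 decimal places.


Given: B = 10 kHz, SNR = 40 dB
SNR linear = 10^(40/10) = 10000
1 + SNR = 10001
log2(10001) = 13.2878566418
C = 10 * 1000 * 13.2878566418 = 132878.5664 bps
C = 132.878566 kbps -> 132.88 kbps (2 dp)

132.88


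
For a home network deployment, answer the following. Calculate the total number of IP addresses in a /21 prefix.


Given: CIDR prefix /21
Host bits = 32 - 21 = 11
Total addresses = 2^11 = 2048

2048


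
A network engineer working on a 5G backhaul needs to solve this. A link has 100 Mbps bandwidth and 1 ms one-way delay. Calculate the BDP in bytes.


Given: bandwidth = 100 Mbps, delay = 1 ms
BDP in bits = 100 * 10^6 * 1 / 1000
BDP in bits = 100000
BDP in bytes = 100000 / 8 = 12500

12500


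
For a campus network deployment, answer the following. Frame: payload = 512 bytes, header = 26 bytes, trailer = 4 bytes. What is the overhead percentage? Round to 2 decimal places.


Given: payload = 512 B, header = 26 B, trailer = 4 B
Overhead bytes = header + trailer = 26 + 4 = 30
Total frame = payload + overhead = 512 + 30 = 542
Overhead % = 30 / 542 * 100 = 5.5351% -> 5.54% (2 dp)

5.54


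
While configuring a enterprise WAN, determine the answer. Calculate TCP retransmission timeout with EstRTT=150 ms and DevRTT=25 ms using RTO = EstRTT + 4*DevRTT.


Given: EstRTT = 150 ms, DevRTT = 25 ms
Timeout = EstRTT + 4 * DevRTT
4 * DevRTT = 4 * 25 = 100
Timeout = 150 + 100 = 250 ms

250
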